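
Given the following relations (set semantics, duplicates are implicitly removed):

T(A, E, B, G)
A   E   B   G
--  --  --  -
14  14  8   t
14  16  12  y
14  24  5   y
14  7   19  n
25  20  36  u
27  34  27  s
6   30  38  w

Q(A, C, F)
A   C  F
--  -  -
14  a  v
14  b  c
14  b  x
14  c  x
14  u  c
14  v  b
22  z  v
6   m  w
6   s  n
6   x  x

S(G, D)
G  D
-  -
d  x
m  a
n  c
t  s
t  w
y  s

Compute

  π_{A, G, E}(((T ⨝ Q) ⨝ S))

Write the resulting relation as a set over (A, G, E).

Joining T and Q on A yields {(14, 14, 8, t, a, v), (14, 14, 8, t, b, c), (14, 14, 8, t, b, x), (14, 14, 8, t, c, x), (14, 14, 8, t, u, c), (14, 14, 8, t, v, b), (14, 16, 12, y, a, v), (14, 16, 12, y, b, c), (14, 16, 12, y, b, x), (14, 16, 12, y, c, x), (14, 16, 12, y, u, c), (14, 16, 12, y, v, b), (14, 24, 5, y, a, v), (14, 24, 5, y, b, c), (14, 24, 5, y, b, x), (14, 24, 5, y, c, x), (14, 24, 5, y, u, c), (14, 24, 5, y, v, b), (14, 7, 19, n, a, v), (14, 7, 19, n, b, c), (14, 7, 19, n, b, x), (14, 7, 19, n, c, x), (14, 7, 19, n, u, c), (14, 7, 19, n, v, b), (6, 30, 38, w, m, w), (6, 30, 38, w, s, n), (6, 30, 38, w, x, x)}.
Joining (T ⨝ Q) and S on G yields {(14, 14, 8, t, a, v, s), (14, 14, 8, t, a, v, w), (14, 14, 8, t, b, c, s), (14, 14, 8, t, b, c, w), (14, 14, 8, t, b, x, s), (14, 14, 8, t, b, x, w), (14, 14, 8, t, c, x, s), (14, 14, 8, t, c, x, w), (14, 14, 8, t, u, c, s), (14, 14, 8, t, u, c, w), (14, 14, 8, t, v, b, s), (14, 14, 8, t, v, b, w), (14, 16, 12, y, a, v, s), (14, 16, 12, y, b, c, s), (14, 16, 12, y, b, x, s), (14, 16, 12, y, c, x, s), (14, 16, 12, y, u, c, s), (14, 16, 12, y, v, b, s), (14, 24, 5, y, a, v, s), (14, 24, 5, y, b, c, s), (14, 24, 5, y, b, x, s), (14, 24, 5, y, c, x, s), (14, 24, 5, y, u, c, s), (14, 24, 5, y, v, b, s), (14, 7, 19, n, a, v, c), (14, 7, 19, n, b, c, c), (14, 7, 19, n, b, x, c), (14, 7, 19, n, c, x, c), (14, 7, 19, n, u, c, c), (14, 7, 19, n, v, b, c)}.
Projecting to A, G, E (26 duplicate(s) eliminated): {(14, n, 7), (14, t, 14), (14, y, 16), (14, y, 24)}

{(14, n, 7), (14, t, 14), (14, y, 16), (14, y, 24)}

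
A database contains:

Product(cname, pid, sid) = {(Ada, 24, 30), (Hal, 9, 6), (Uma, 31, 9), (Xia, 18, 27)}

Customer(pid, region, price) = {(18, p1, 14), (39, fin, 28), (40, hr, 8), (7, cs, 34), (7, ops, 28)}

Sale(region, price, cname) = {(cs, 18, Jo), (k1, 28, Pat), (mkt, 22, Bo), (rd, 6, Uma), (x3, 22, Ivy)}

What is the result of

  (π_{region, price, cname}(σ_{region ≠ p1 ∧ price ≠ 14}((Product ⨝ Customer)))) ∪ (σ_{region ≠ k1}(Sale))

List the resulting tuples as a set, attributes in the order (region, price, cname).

{(cs, 18, Jo), (mkt, 22, Bo), (rd, 6, Uma), (x3, 22, Ivy)}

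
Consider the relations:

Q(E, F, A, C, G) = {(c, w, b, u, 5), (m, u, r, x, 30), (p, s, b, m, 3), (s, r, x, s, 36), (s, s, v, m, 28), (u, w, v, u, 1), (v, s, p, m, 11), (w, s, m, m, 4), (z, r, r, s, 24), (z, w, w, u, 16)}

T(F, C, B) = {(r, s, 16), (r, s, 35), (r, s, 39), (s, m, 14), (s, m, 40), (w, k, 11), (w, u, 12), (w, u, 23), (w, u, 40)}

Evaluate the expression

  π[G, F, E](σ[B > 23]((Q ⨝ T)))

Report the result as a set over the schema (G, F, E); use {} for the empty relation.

Q ⋈ T (natural join on F, C): {(c, w, b, u, 5, 12), (c, w, b, u, 5, 23), (c, w, b, u, 5, 40), (p, s, b, m, 3, 14), (p, s, b, m, 3, 40), (s, r, x, s, 36, 16), (s, r, x, s, 36, 35), (s, r, x, s, 36, 39), (s, s, v, m, 28, 14), (s, s, v, m, 28, 40), (u, w, v, u, 1, 12), (u, w, v, u, 1, 23), (u, w, v, u, 1, 40), (v, s, p, m, 11, 14), (v, s, p, m, 11, 40), (w, s, m, m, 4, 14), (w, s, m, m, 4, 40), (z, r, r, s, 24, 16), (z, r, r, s, 24, 35), (z, r, r, s, 24, 39), (z, w, w, u, 16, 12), (z, w, w, u, 16, 23), (z, w, w, u, 16, 40)}
Filtering on B > 23 leaves {(c, w, b, u, 5, 40), (p, s, b, m, 3, 40), (s, r, x, s, 36, 35), (s, r, x, s, 36, 39), (s, s, v, m, 28, 40), (u, w, v, u, 1, 40), (v, s, p, m, 11, 40), (w, s, m, m, 4, 40), (z, r, r, s, 24, 35), (z, r, r, s, 24, 39), (z, w, w, u, 16, 40)}.
π[G, F, E]: project onto (G, F, E) (2 duplicate(s) eliminated) → {(1, w, u), (11, s, v), (16, w, z), (24, r, z), (28, s, s), (3, s, p), (36, r, s), (4, s, w), (5, w, c)}

{(1, w, u), (11, s, v), (16, w, z), (24, r, z), (28, s, s), (3, s, p), (36, r, s), (4, s, w), (5, w, c)}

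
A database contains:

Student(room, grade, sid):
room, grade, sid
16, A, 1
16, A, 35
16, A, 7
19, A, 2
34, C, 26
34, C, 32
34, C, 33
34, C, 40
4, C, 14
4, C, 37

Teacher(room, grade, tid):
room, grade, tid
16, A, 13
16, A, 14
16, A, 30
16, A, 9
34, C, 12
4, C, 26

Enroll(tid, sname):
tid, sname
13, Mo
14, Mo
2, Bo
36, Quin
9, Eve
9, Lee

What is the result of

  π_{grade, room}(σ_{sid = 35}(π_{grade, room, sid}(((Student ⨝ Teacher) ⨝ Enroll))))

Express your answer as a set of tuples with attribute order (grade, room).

Student ⋈ Teacher (natural join on room, grade): {(16, A, 1, 13), (16, A, 1, 14), (16, A, 1, 30), (16, A, 1, 9), (16, A, 35, 13), (16, A, 35, 14), (16, A, 35, 30), (16, A, 35, 9), (16, A, 7, 13), (16, A, 7, 14), (16, A, 7, 30), (16, A, 7, 9), (34, C, 26, 12), (34, C, 32, 12), (34, C, 33, 12), (34, C, 40, 12), (4, C, 14, 26), (4, C, 37, 26)}
(Student ⨝ Teacher) ⋈ Enroll (natural join on tid): {(16, A, 1, 13, Mo), (16, A, 1, 14, Mo), (16, A, 1, 9, Eve), (16, A, 1, 9, Lee), (16, A, 35, 13, Mo), (16, A, 35, 14, Mo), (16, A, 35, 9, Eve), (16, A, 35, 9, Lee), (16, A, 7, 13, Mo), (16, A, 7, 14, Mo), (16, A, 7, 9, Eve), (16, A, 7, 9, Lee)}
π_{grade, room, sid} gives {(A, 16, 1), (A, 16, 35), (A, 16, 7)} (9 duplicate(s) eliminated).
σ[sid = 35]: keep tuples satisfying sid = 35 → {(A, 16, 35)}
π_{grade, room} gives {(A, 16)}.

{(A, 16)}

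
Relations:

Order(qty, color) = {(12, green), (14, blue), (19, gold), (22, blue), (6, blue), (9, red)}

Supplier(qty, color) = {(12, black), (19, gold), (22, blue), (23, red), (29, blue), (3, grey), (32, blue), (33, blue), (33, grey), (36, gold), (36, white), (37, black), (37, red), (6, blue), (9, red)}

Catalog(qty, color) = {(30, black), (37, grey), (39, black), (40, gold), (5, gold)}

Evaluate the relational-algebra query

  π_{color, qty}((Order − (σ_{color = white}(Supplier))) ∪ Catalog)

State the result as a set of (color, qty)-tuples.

{(black, 30), (black, 39), (blue, 14), (blue, 22), (blue, 6), (gold, 19), (gold, 40), (gold, 5), (green, 12), (grey, 37), (red, 9)}

Apply σ_{color = white}; surviving tuples: {(36, white)}
Difference: {(12, green), (14, blue), (19, gold), (22, blue), (6, blue), (9, red)} with {(36, white)} → {(12, green), (14, blue), (19, gold), (22, blue), (6, blue), (9, red)}
Union: {(12, green), (14, blue), (19, gold), (22, blue), (6, blue), (9, red)} with {(30, black), (37, grey), (39, black), (40, gold), (5, gold)} → {(12, green), (14, blue), (19, gold), (22, blue), (30, black), (37, grey), (39, black), (40, gold), (5, gold), (6, blue), (9, red)}
Projecting to color, qty: {(black, 30), (black, 39), (blue, 14), (blue, 22), (blue, 6), (gold, 19), (gold, 40), (gold, 5), (green, 12), (grey, 37), (red, 9)}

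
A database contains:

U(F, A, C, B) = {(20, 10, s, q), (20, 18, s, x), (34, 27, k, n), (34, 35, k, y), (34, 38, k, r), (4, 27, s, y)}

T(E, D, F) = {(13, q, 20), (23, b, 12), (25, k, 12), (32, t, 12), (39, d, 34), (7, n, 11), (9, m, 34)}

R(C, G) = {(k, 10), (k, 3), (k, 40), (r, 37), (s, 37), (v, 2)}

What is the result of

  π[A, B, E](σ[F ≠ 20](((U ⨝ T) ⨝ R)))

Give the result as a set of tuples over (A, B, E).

Natural join on F: {(20, 10, s, q, 13, q), (20, 18, s, x, 13, q), (34, 27, k, n, 39, d), (34, 27, k, n, 9, m), (34, 35, k, y, 39, d), (34, 35, k, y, 9, m), (34, 38, k, r, 39, d), (34, 38, k, r, 9, m)}
Natural join on C: {(20, 10, s, q, 13, q, 37), (20, 18, s, x, 13, q, 37), (34, 27, k, n, 39, d, 10), (34, 27, k, n, 39, d, 3), (34, 27, k, n, 39, d, 40), (34, 27, k, n, 9, m, 10), (34, 27, k, n, 9, m, 3), (34, 27, k, n, 9, m, 40), (34, 35, k, y, 39, d, 10), (34, 35, k, y, 39, d, 3), (34, 35, k, y, 39, d, 40), (34, 35, k, y, 9, m, 10), (34, 35, k, y, 9, m, 3), (34, 35, k, y, 9, m, 40), (34, 38, k, r, 39, d, 10), (34, 38, k, r, 39, d, 3), (34, 38, k, r, 39, d, 40), (34, 38, k, r, 9, m, 10), (34, 38, k, r, 9, m, 3), (34, 38, k, r, 9, m, 40)}
σ[F ≠ 20]: keep tuples satisfying F ≠ 20 → {(34, 27, k, n, 39, d, 10), (34, 27, k, n, 39, d, 3), (34, 27, k, n, 39, d, 40), (34, 27, k, n, 9, m, 10), (34, 27, k, n, 9, m, 3), (34, 27, k, n, 9, m, 40), (34, 35, k, y, 39, d, 10), (34, 35, k, y, 39, d, 3), (34, 35, k, y, 39, d, 40), (34, 35, k, y, 9, m, 10), (34, 35, k, y, 9, m, 3), (34, 35, k, y, 9, m, 40), (34, 38, k, r, 39, d, 10), (34, 38, k, r, 39, d, 3), (34, 38, k, r, 39, d, 40), (34, 38, k, r, 9, m, 10), (34, 38, k, r, 9, m, 3), (34, 38, k, r, 9, m, 40)}
Keep only column(s) A, B, E (12 duplicate(s) eliminated): {(27, n, 39), (27, n, 9), (35, y, 39), (35, y, 9), (38, r, 39), (38, r, 9)}

{(27, n, 39), (27, n, 9), (35, y, 39), (35, y, 9), (38, r, 39), (38, r, 9)}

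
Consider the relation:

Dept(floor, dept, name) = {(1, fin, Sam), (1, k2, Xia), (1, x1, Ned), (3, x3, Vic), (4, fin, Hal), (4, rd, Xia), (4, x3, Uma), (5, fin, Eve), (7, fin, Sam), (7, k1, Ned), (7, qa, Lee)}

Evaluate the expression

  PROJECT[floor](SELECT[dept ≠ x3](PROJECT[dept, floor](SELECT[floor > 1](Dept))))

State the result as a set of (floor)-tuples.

{4, 5, 7}

Selection floor > 1: {(3, x3, Vic), (4, fin, Hal), (4, rd, Xia), (4, x3, Uma), (5, fin, Eve), (7, fin, Sam), (7, k1, Ned), (7, qa, Lee)}
Projecting to dept, floor: {(fin, 4), (fin, 5), (fin, 7), (k1, 7), (qa, 7), (rd, 4), (x3, 3), (x3, 4)}
Selection dept ≠ x3: {(fin, 4), (fin, 5), (fin, 7), (k1, 7), (qa, 7), (rd, 4)}
Projecting to floor (3 duplicate(s) eliminated): {4, 5, 7}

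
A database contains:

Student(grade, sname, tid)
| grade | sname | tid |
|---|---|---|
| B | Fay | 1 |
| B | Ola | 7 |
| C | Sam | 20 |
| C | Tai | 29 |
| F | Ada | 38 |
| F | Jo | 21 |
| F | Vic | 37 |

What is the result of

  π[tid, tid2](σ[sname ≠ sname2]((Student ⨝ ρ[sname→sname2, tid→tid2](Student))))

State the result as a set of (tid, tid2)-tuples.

{(1, 7), (20, 29), (21, 37), (21, 38), (29, 20), (37, 21), (37, 38), (38, 21), (38, 37), (7, 1)}

ρ[sname→sname2, tid→tid2]: schema becomes (grade, sname2, tid2); tuples unchanged.
Student ⋈ ρ[sname→sname2, tid→tid2](Student) (natural join on grade): {(B, Fay, 1, Fay, 1), (B, Fay, 1, Ola, 7), (B, Ola, 7, Fay, 1), (B, Ola, 7, Ola, 7), (C, Sam, 20, Sam, 20), (C, Sam, 20, Tai, 29), (C, Tai, 29, Sam, 20), (C, Tai, 29, Tai, 29), (F, Ada, 38, Ada, 38), (F, Ada, 38, Jo, 21), (F, Ada, 38, Vic, 37), (F, Jo, 21, Ada, 38), (F, Jo, 21, Jo, 21), (F, Jo, 21, Vic, 37), (F, Vic, 37, Ada, 38), (F, Vic, 37, Jo, 21), (F, Vic, 37, Vic, 37)}
Apply σ_{sname ≠ sname2}; surviving tuples: {(B, Fay, 1, Ola, 7), (B, Ola, 7, Fay, 1), (C, Sam, 20, Tai, 29), (C, Tai, 29, Sam, 20), (F, Ada, 38, Jo, 21), (F, Ada, 38, Vic, 37), (F, Jo, 21, Ada, 38), (F, Jo, 21, Vic, 37), (F, Vic, 37, Ada, 38), (F, Vic, 37, Jo, 21)}
π[tid, tid2]: project onto (tid, tid2) → {(1, 7), (20, 29), (21, 37), (21, 38), (29, 20), (37, 21), (37, 38), (38, 21), (38, 37), (7, 1)}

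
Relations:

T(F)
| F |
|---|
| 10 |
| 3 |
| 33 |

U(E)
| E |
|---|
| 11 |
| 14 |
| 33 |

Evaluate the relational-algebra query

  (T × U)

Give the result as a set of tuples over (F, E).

{(10, 11), (10, 14), (10, 33), (3, 11), (3, 14), (3, 33), (33, 11), (33, 14), (33, 33)}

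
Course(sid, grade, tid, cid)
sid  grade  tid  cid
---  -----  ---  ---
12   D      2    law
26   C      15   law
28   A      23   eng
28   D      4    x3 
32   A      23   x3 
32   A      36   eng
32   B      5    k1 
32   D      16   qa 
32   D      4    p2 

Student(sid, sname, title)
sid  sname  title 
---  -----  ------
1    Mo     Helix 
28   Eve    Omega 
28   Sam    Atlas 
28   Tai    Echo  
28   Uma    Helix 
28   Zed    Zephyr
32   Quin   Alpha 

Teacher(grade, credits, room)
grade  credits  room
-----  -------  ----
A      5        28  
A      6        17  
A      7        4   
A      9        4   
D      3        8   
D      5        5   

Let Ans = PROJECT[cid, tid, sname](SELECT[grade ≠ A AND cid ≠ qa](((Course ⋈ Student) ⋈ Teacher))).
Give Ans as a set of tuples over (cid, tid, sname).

{(p2, 4, Quin), (x3, 4, Eve), (x3, 4, Sam), (x3, 4, Tai), (x3, 4, Uma), (x3, 4, Zed)}

Joining Course and Student on sid yields {(28, A, 23, eng, Eve, Omega), (28, A, 23, eng, Sam, Atlas), (28, A, 23, eng, Tai, Echo), (28, A, 23, eng, Uma, Helix), (28, A, 23, eng, Zed, Zephyr), (28, D, 4, x3, Eve, Omega), (28, D, 4, x3, Sam, Atlas), (28, D, 4, x3, Tai, Echo), (28, D, 4, x3, Uma, Helix), (28, D, 4, x3, Zed, Zephyr), (32, A, 23, x3, Quin, Alpha), (32, A, 36, eng, Quin, Alpha), (32, B, 5, k1, Quin, Alpha), (32, D, 16, qa, Quin, Alpha), (32, D, 4, p2, Quin, Alpha)}.
Joining (Course ⋈ Student) and Teacher on grade yields {(28, A, 23, eng, Eve, Omega, 5, 28), (28, A, 23, eng, Eve, Omega, 6, 17), (28, A, 23, eng, Eve, Omega, 7, 4), (28, A, 23, eng, Eve, Omega, 9, 4), (28, A, 23, eng, Sam, Atlas, 5, 28), (28, A, 23, eng, Sam, Atlas, 6, 17), (28, A, 23, eng, Sam, Atlas, 7, 4), (28, A, 23, eng, Sam, Atlas, 9, 4), (28, A, 23, eng, Tai, Echo, 5, 28), (28, A, 23, eng, Tai, Echo, 6, 17), (28, A, 23, eng, Tai, Echo, 7, 4), (28, A, 23, eng, Tai, Echo, 9, 4), (28, A, 23, eng, Uma, Helix, 5, 28), (28, A, 23, eng, Uma, Helix, 6, 17), (28, A, 23, eng, Uma, Helix, 7, 4), (28, A, 23, eng, Uma, Helix, 9, 4), (28, A, 23, eng, Zed, Zephyr, 5, 28), (28, A, 23, eng, Zed, Zephyr, 6, 17), (28, A, 23, eng, Zed, Zephyr, 7, 4), (28, A, 23, eng, Zed, Zephyr, 9, 4), (28, D, 4, x3, Eve, Omega, 3, 8), (28, D, 4, x3, Eve, Omega, 5, 5), (28, D, 4, x3, Sam, Atlas, 3, 8), (28, D, 4, x3, Sam, Atlas, 5, 5), (28, D, 4, x3, Tai, Echo, 3, 8), (28, D, 4, x3, Tai, Echo, 5, 5), (28, D, 4, x3, Uma, Helix, 3, 8), (28, D, 4, x3, Uma, Helix, 5, 5), (28, D, 4, x3, Zed, Zephyr, 3, 8), (28, D, 4, x3, Zed, Zephyr, 5, 5), (32, A, 23, x3, Quin, Alpha, 5, 28), (32, A, 23, x3, Quin, Alpha, 6, 17), (32, A, 23, x3, Quin, Alpha, 7, 4), (32, A, 23, x3, Quin, Alpha, 9, 4), (32, A, 36, eng, Quin, Alpha, 5, 28), (32, A, 36, eng, Quin, Alpha, 6, 17), (32, A, 36, eng, Quin, Alpha, 7, 4), (32, A, 36, eng, Quin, Alpha, 9, 4), (32, D, 16, qa, Quin, Alpha, 3, 8), (32, D, 16, qa, Quin, Alpha, 5, 5), (32, D, 4, p2, Quin, Alpha, 3, 8), (32, D, 4, p2, Quin, Alpha, 5, 5)}.
Selection grade ≠ A AND cid ≠ qa: {(28, D, 4, x3, Eve, Omega, 3, 8), (28, D, 4, x3, Eve, Omega, 5, 5), (28, D, 4, x3, Sam, Atlas, 3, 8), (28, D, 4, x3, Sam, Atlas, 5, 5), (28, D, 4, x3, Tai, Echo, 3, 8), (28, D, 4, x3, Tai, Echo, 5, 5), (28, D, 4, x3, Uma, Helix, 3, 8), (28, D, 4, x3, Uma, Helix, 5, 5), (28, D, 4, x3, Zed, Zephyr, 3, 8), (28, D, 4, x3, Zed, Zephyr, 5, 5), (32, D, 4, p2, Quin, Alpha, 3, 8), (32, D, 4, p2, Quin, Alpha, 5, 5)}
Projecting to cid, tid, sname (6 duplicate(s) eliminated): {(p2, 4, Quin), (x3, 4, Eve), (x3, 4, Sam), (x3, 4, Tai), (x3, 4, Uma), (x3, 4, Zed)}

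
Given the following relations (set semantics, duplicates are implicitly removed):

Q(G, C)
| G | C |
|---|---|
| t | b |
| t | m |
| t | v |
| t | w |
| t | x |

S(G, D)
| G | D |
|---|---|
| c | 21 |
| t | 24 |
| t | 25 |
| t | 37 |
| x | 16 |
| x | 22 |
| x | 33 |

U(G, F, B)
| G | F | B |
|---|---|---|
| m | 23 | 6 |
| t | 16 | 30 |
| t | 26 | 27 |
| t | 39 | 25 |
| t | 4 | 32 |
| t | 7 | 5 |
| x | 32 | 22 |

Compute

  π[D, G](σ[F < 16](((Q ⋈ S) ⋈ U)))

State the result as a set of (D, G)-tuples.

{(24, t), (25, t), (37, t)}

Q ⋈ S (natural join on G): {(t, b, 24), (t, b, 25), (t, b, 37), (t, m, 24), (t, m, 25), (t, m, 37), (t, v, 24), (t, v, 25), (t, v, 37), (t, w, 24), (t, w, 25), (t, w, 37), (t, x, 24), (t, x, 25), (t, x, 37)}
(Q ⋈ S) ⋈ U (natural join on G): {(t, b, 24, 16, 30), (t, b, 24, 26, 27), (t, b, 24, 39, 25), (t, b, 24, 4, 32), (t, b, 24, 7, 5), (t, b, 25, 16, 30), (t, b, 25, 26, 27), (t, b, 25, 39, 25), (t, b, 25, 4, 32), (t, b, 25, 7, 5), (t, b, 37, 16, 30), (t, b, 37, 26, 27), (t, b, 37, 39, 25), (t, b, 37, 4, 32), (t, b, 37, 7, 5), (t, m, 24, 16, 30), (t, m, 24, 26, 27), (t, m, 24, 39, 25), (t, m, 24, 4, 32), (t, m, 24, 7, 5), (t, m, 25, 16, 30), (t, m, 25, 26, 27), (t, m, 25, 39, 25), (t, m, 25, 4, 32), (t, m, 25, 7, 5), (t, m, 37, 16, 30), (t, m, 37, 26, 27), (t, m, 37, 39, 25), (t, m, 37, 4, 32), (t, m, 37, 7, 5), (t, v, 24, 16, 30), (t, v, 24, 26, 27), (t, v, 24, 39, 25), (t, v, 24, 4, 32), (t, v, 24, 7, 5), (t, v, 25, 16, 30), (t, v, 25, 26, 27), (t, v, 25, 39, 25), (t, v, 25, 4, 32), (t, v, 25, 7, 5), (t, v, 37, 16, 30), (t, v, 37, 26, 27), (t, v, 37, 39, 25), (t, v, 37, 4, 32), (t, v, 37, 7, 5), (t, w, 24, 16, 30), (t, w, 24, 26, 27), (t, w, 24, 39, 25), (t, w, 24, 4, 32), (t, w, 24, 7, 5), (t, w, 25, 16, 30), (t, w, 25, 26, 27), (t, w, 25, 39, 25), (t, w, 25, 4, 32), (t, w, 25, 7, 5), (t, w, 37, 16, 30), (t, w, 37, 26, 27), (t, w, 37, 39, 25), (t, w, 37, 4, 32), (t, w, 37, 7, 5), (t, x, 24, 16, 30), (t, x, 24, 26, 27), (t, x, 24, 39, 25), (t, x, 24, 4, 32), (t, x, 24, 7, 5), (t, x, 25, 16, 30), (t, x, 25, 26, 27), (t, x, 25, 39, 25), (t, x, 25, 4, 32), (t, x, 25, 7, 5), (t, x, 37, 16, 30), (t, x, 37, 26, 27), (t, x, 37, 39, 25), (t, x, 37, 4, 32), (t, x, 37, 7, 5)}
Filtering on F < 16 leaves {(t, b, 24, 4, 32), (t, b, 24, 7, 5), (t, b, 25, 4, 32), (t, b, 25, 7, 5), (t, b, 37, 4, 32), (t, b, 37, 7, 5), (t, m, 24, 4, 32), (t, m, 24, 7, 5), (t, m, 25, 4, 32), (t, m, 25, 7, 5), (t, m, 37, 4, 32), (t, m, 37, 7, 5), (t, v, 24, 4, 32), (t, v, 24, 7, 5), (t, v, 25, 4, 32), (t, v, 25, 7, 5), (t, v, 37, 4, 32), (t, v, 37, 7, 5), (t, w, 24, 4, 32), (t, w, 24, 7, 5), (t, w, 25, 4, 32), (t, w, 25, 7, 5), (t, w, 37, 4, 32), (t, w, 37, 7, 5), (t, x, 24, 4, 32), (t, x, 24, 7, 5), (t, x, 25, 4, 32), (t, x, 25, 7, 5), (t, x, 37, 4, 32), (t, x, 37, 7, 5)}.
π[D, G]: project onto (D, G) (27 duplicate(s) eliminated) → {(24, t), (25, t), (37, t)}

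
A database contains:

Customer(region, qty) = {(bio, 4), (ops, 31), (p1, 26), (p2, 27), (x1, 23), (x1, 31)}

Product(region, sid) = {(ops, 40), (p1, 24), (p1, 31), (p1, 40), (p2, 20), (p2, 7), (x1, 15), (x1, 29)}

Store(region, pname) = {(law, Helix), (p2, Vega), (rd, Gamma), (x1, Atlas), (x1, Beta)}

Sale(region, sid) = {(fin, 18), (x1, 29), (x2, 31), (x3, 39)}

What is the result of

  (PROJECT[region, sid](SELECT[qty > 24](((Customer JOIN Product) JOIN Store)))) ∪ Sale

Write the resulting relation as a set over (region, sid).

Customer ⋈ Product (natural join on region): {(ops, 31, 40), (p1, 26, 24), (p1, 26, 31), (p1, 26, 40), (p2, 27, 20), (p2, 27, 7), (x1, 23, 15), (x1, 23, 29), (x1, 31, 15), (x1, 31, 29)}
(Customer JOIN Product) ⋈ Store (natural join on region): {(p2, 27, 20, Vega), (p2, 27, 7, Vega), (x1, 23, 15, Atlas), (x1, 23, 15, Beta), (x1, 23, 29, Atlas), (x1, 23, 29, Beta), (x1, 31, 15, Atlas), (x1, 31, 15, Beta), (x1, 31, 29, Atlas), (x1, 31, 29, Beta)}
Filtering on qty > 24 leaves {(p2, 27, 20, Vega), (p2, 27, 7, Vega), (x1, 31, 15, Atlas), (x1, 31, 15, Beta), (x1, 31, 29, Atlas), (x1, 31, 29, Beta)}.
π[region, sid]: project onto (region, sid) (2 duplicate(s) eliminated) → {(p2, 20), (p2, 7), (x1, 15), (x1, 29)}
Union: {(p2, 20), (p2, 7), (x1, 15), (x1, 29)} with {(fin, 18), (x1, 29), (x2, 31), (x3, 39)} → {(fin, 18), (p2, 20), (p2, 7), (x1, 15), (x1, 29), (x2, 31), (x3, 39)}

{(fin, 18), (p2, 20), (p2, 7), (x1, 15), (x1, 29), (x2, 31), (x3, 39)}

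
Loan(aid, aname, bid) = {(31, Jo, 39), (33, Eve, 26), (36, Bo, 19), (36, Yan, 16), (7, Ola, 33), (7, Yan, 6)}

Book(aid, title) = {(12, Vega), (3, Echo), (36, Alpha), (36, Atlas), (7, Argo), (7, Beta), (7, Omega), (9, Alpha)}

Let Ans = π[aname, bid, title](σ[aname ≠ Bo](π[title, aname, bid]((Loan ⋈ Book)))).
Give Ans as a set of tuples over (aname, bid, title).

{(Ola, 33, Argo), (Ola, 33, Beta), (Ola, 33, Omega), (Yan, 16, Alpha), (Yan, 16, Atlas), (Yan, 6, Argo), (Yan, 6, Beta), (Yan, 6, Omega)}

Natural join on aid: {(36, Bo, 19, Alpha), (36, Bo, 19, Atlas), (36, Yan, 16, Alpha), (36, Yan, 16, Atlas), (7, Ola, 33, Argo), (7, Ola, 33, Beta), (7, Ola, 33, Omega), (7, Yan, 6, Argo), (7, Yan, 6, Beta), (7, Yan, 6, Omega)}
Projecting to title, aname, bid: {(Alpha, Bo, 19), (Alpha, Yan, 16), (Argo, Ola, 33), (Argo, Yan, 6), (Atlas, Bo, 19), (Atlas, Yan, 16), (Beta, Ola, 33), (Beta, Yan, 6), (Omega, Ola, 33), (Omega, Yan, 6)}
Selection aname ≠ Bo: {(Alpha, Yan, 16), (Argo, Ola, 33), (Argo, Yan, 6), (Atlas, Yan, 16), (Beta, Ola, 33), (Beta, Yan, 6), (Omega, Ola, 33), (Omega, Yan, 6)}
Projecting to aname, bid, title: {(Ola, 33, Argo), (Ola, 33, Beta), (Ola, 33, Omega), (Yan, 16, Alpha), (Yan, 16, Atlas), (Yan, 6, Argo), (Yan, 6, Beta), (Yan, 6, Omega)}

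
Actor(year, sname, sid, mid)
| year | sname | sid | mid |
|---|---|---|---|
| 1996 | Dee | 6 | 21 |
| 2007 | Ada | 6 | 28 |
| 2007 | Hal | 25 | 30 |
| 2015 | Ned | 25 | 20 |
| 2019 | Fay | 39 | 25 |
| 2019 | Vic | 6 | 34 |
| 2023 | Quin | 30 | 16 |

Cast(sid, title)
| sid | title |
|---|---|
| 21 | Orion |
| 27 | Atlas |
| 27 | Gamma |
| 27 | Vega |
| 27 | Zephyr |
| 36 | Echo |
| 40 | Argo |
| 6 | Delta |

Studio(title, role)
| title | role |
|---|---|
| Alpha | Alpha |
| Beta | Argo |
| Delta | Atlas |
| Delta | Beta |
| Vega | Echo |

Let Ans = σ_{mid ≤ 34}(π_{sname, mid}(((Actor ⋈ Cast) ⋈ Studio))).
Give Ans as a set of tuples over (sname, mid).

Actor ⋈ Cast (natural join on sid): {(1996, Dee, 6, 21, Delta), (2007, Ada, 6, 28, Delta), (2019, Vic, 6, 34, Delta)}
(Actor ⋈ Cast) ⋈ Studio (natural join on title): {(1996, Dee, 6, 21, Delta, Atlas), (1996, Dee, 6, 21, Delta, Beta), (2007, Ada, 6, 28, Delta, Atlas), (2007, Ada, 6, 28, Delta, Beta), (2019, Vic, 6, 34, Delta, Atlas), (2019, Vic, 6, 34, Delta, Beta)}
Projecting to sname, mid (3 duplicate(s) eliminated): {(Ada, 28), (Dee, 21), (Vic, 34)}
Filtering on mid ≤ 34 leaves {(Ada, 28), (Dee, 21), (Vic, 34)}.

{(Ada, 28), (Dee, 21), (Vic, 34)}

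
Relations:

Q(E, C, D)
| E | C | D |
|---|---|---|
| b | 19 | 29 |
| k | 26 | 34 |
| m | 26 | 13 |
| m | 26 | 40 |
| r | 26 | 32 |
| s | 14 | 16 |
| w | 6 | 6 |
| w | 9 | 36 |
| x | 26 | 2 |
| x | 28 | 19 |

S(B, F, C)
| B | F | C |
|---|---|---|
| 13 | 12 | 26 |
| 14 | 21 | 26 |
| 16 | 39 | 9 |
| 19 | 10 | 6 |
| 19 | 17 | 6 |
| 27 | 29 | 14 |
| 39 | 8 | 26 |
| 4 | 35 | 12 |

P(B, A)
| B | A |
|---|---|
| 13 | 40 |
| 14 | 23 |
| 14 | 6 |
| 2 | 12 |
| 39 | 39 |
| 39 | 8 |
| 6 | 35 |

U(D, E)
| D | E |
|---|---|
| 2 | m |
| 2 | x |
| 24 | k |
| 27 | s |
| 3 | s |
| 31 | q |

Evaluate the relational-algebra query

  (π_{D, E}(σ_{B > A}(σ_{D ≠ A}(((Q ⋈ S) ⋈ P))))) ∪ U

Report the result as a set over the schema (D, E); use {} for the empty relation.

Q ⋈ S (natural join on C): {(k, 26, 34, 13, 12), (k, 26, 34, 14, 21), (k, 26, 34, 39, 8), (m, 26, 13, 13, 12), (m, 26, 13, 14, 21), (m, 26, 13, 39, 8), (m, 26, 40, 13, 12), (m, 26, 40, 14, 21), (m, 26, 40, 39, 8), (r, 26, 32, 13, 12), (r, 26, 32, 14, 21), (r, 26, 32, 39, 8), (s, 14, 16, 27, 29), (w, 6, 6, 19, 10), (w, 6, 6, 19, 17), (w, 9, 36, 16, 39), (x, 26, 2, 13, 12), (x, 26, 2, 14, 21), (x, 26, 2, 39, 8)}
(Q ⋈ S) ⋈ P (natural join on B): {(k, 26, 34, 13, 12, 40), (k, 26, 34, 14, 21, 23), (k, 26, 34, 14, 21, 6), (k, 26, 34, 39, 8, 39), (k, 26, 34, 39, 8, 8), (m, 26, 13, 13, 12, 40), (m, 26, 13, 14, 21, 23), (m, 26, 13, 14, 21, 6), (m, 26, 13, 39, 8, 39), (m, 26, 13, 39, 8, 8), (m, 26, 40, 13, 12, 40), (m, 26, 40, 14, 21, 23), (m, 26, 40, 14, 21, 6), (m, 26, 40, 39, 8, 39), (m, 26, 40, 39, 8, 8), (r, 26, 32, 13, 12, 40), (r, 26, 32, 14, 21, 23), (r, 26, 32, 14, 21, 6), (r, 26, 32, 39, 8, 39), (r, 26, 32, 39, 8, 8), (x, 26, 2, 13, 12, 40), (x, 26, 2, 14, 21, 23), (x, 26, 2, 14, 21, 6), (x, 26, 2, 39, 8, 39), (x, 26, 2, 39, 8, 8)}
σ[D ≠ A]: keep tuples satisfying D ≠ A → {(k, 26, 34, 13, 12, 40), (k, 26, 34, 14, 21, 23), (k, 26, 34, 14, 21, 6), (k, 26, 34, 39, 8, 39), (k, 26, 34, 39, 8, 8), (m, 26, 13, 13, 12, 40), (m, 26, 13, 14, 21, 23), (m, 26, 13, 14, 21, 6), (m, 26, 13, 39, 8, 39), (m, 26, 13, 39, 8, 8), (m, 26, 40, 14, 21, 23), (m, 26, 40, 14, 21, 6), (m, 26, 40, 39, 8, 39), (m, 26, 40, 39, 8, 8), (r, 26, 32, 13, 12, 40), (r, 26, 32, 14, 21, 23), (r, 26, 32, 14, 21, 6), (r, 26, 32, 39, 8, 39), (r, 26, 32, 39, 8, 8), (x, 26, 2, 13, 12, 40), (x, 26, 2, 14, 21, 23), (x, 26, 2, 14, 21, 6), (x, 26, 2, 39, 8, 39), (x, 26, 2, 39, 8, 8)}
σ[B > A]: keep tuples satisfying B > A → {(k, 26, 34, 14, 21, 6), (k, 26, 34, 39, 8, 8), (m, 26, 13, 14, 21, 6), (m, 26, 13, 39, 8, 8), (m, 26, 40, 14, 21, 6), (m, 26, 40, 39, 8, 8), (r, 26, 32, 14, 21, 6), (r, 26, 32, 39, 8, 8), (x, 26, 2, 14, 21, 6), (x, 26, 2, 39, 8, 8)}
π_{D, E} gives {(13, m), (2, x), (32, r), (34, k), (40, m)} (5 duplicate(s) eliminated).
Set union of the two operands is {(13, m), (2, m), (2, x), (24, k), (27, s), (3, s), (31, q), (32, r), (34, k), (40, m)}.

{(13, m), (2, m), (2, x), (24, k), (27, s), (3, s), (31, q), (32, r), (34, k), (40, m)}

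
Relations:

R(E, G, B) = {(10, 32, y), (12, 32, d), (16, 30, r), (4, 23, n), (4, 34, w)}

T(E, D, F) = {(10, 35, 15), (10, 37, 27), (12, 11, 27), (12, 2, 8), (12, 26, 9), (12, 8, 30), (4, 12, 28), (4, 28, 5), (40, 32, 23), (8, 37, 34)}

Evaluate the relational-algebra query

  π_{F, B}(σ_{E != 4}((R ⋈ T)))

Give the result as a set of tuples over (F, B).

{(15, y), (27, d), (27, y), (30, d), (8, d), (9, d)}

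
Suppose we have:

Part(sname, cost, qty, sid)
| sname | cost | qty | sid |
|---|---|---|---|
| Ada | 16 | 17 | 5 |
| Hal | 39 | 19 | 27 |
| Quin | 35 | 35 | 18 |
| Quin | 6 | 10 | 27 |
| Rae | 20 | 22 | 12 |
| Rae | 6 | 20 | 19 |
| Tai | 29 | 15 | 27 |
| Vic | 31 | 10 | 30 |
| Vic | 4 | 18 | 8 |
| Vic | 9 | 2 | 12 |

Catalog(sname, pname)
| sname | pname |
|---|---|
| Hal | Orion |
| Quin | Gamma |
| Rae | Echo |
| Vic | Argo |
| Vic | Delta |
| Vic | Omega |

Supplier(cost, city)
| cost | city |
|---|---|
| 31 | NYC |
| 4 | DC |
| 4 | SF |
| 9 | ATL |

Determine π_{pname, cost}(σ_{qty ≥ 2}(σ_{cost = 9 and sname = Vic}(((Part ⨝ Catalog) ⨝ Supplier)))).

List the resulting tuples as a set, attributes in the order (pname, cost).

Part ⋈ Catalog (natural join on sname): {(Hal, 39, 19, 27, Orion), (Quin, 35, 35, 18, Gamma), (Quin, 6, 10, 27, Gamma), (Rae, 20, 22, 12, Echo), (Rae, 6, 20, 19, Echo), (Vic, 31, 10, 30, Argo), (Vic, 31, 10, 30, Delta), (Vic, 31, 10, 30, Omega), (Vic, 4, 18, 8, Argo), (Vic, 4, 18, 8, Delta), (Vic, 4, 18, 8, Omega), (Vic, 9, 2, 12, Argo), (Vic, 9, 2, 12, Delta), (Vic, 9, 2, 12, Omega)}
(Part ⨝ Catalog) ⋈ Supplier (natural join on cost): {(Vic, 31, 10, 30, Argo, NYC), (Vic, 31, 10, 30, Delta, NYC), (Vic, 31, 10, 30, Omega, NYC), (Vic, 4, 18, 8, Argo, DC), (Vic, 4, 18, 8, Argo, SF), (Vic, 4, 18, 8, Delta, DC), (Vic, 4, 18, 8, Delta, SF), (Vic, 4, 18, 8, Omega, DC), (Vic, 4, 18, 8, Omega, SF), (Vic, 9, 2, 12, Argo, ATL), (Vic, 9, 2, 12, Delta, ATL), (Vic, 9, 2, 12, Omega, ATL)}
Selection cost = 9 and sname = Vic: {(Vic, 9, 2, 12, Argo, ATL), (Vic, 9, 2, 12, Delta, ATL), (Vic, 9, 2, 12, Omega, ATL)}
Selection qty ≥ 2: {(Vic, 9, 2, 12, Argo, ATL), (Vic, 9, 2, 12, Delta, ATL), (Vic, 9, 2, 12, Omega, ATL)}
π[pname, cost]: project onto (pname, cost) → {(Argo, 9), (Delta, 9), (Omega, 9)}

{(Argo, 9), (Delta, 9), (Omega, 9)}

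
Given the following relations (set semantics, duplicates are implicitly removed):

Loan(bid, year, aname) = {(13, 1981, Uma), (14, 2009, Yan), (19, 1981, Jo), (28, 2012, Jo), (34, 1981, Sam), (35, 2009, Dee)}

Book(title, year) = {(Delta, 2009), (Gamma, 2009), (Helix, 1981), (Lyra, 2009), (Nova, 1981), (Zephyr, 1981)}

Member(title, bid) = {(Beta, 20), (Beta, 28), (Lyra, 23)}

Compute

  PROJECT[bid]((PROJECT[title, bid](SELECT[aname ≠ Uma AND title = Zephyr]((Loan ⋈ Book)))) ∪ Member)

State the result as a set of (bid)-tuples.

{19, 20, 23, 28, 34}

Natural join on year: {(13, 1981, Uma, Helix), (13, 1981, Uma, Nova), (13, 1981, Uma, Zephyr), (14, 2009, Yan, Delta), (14, 2009, Yan, Gamma), (14, 2009, Yan, Lyra), (19, 1981, Jo, Helix), (19, 1981, Jo, Nova), (19, 1981, Jo, Zephyr), (34, 1981, Sam, Helix), (34, 1981, Sam, Nova), (34, 1981, Sam, Zephyr), (35, 2009, Dee, Delta), (35, 2009, Dee, Gamma), (35, 2009, Dee, Lyra)}
σ[aname ≠ Uma AND title = Zephyr]: keep tuples satisfying aname ≠ Uma AND title = Zephyr → {(19, 1981, Jo, Zephyr), (34, 1981, Sam, Zephyr)}
π[title, bid]: project onto (title, bid) → {(Zephyr, 19), (Zephyr, 34)}
Union: {(Zephyr, 19), (Zephyr, 34)} with {(Beta, 20), (Beta, 28), (Lyra, 23)} → {(Beta, 20), (Beta, 28), (Lyra, 23), (Zephyr, 19), (Zephyr, 34)}
π[bid]: project onto (bid) → {19, 20, 23, 28, 34}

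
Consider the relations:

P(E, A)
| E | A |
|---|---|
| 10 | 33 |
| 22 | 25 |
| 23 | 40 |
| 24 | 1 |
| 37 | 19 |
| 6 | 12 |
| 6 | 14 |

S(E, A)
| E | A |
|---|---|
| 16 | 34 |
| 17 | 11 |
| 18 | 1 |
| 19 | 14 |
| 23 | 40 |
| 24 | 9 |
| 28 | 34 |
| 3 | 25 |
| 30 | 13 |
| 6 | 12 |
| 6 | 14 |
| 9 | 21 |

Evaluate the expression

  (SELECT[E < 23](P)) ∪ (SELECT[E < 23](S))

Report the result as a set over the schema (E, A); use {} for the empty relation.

{(10, 33), (16, 34), (17, 11), (18, 1), (19, 14), (22, 25), (3, 25), (6, 12), (6, 14), (9, 21)}

Filtering on E < 23 leaves {(10, 33), (22, 25), (6, 12), (6, 14)}.
Filtering on E < 23 leaves {(16, 34), (17, 11), (18, 1), (19, 14), (3, 25), (6, 12), (6, 14), (9, 21)}.
Set union of the two operands is {(10, 33), (16, 34), (17, 11), (18, 1), (19, 14), (22, 25), (3, 25), (6, 12), (6, 14), (9, 21)}.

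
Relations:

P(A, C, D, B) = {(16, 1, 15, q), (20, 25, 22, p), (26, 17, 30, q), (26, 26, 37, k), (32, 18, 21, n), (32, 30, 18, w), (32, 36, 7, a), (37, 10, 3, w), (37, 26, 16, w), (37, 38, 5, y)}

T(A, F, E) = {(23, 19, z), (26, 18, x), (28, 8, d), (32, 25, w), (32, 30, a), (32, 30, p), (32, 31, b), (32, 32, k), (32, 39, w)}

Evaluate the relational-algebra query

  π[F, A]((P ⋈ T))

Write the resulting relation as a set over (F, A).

{(18, 26), (25, 32), (30, 32), (31, 32), (32, 32), (39, 32)}

Joining P and T on A yields {(26, 17, 30, q, 18, x), (26, 26, 37, k, 18, x), (32, 18, 21, n, 25, w), (32, 18, 21, n, 30, a), (32, 18, 21, n, 30, p), (32, 18, 21, n, 31, b), (32, 18, 21, n, 32, k), (32, 18, 21, n, 39, w), (32, 30, 18, w, 25, w), (32, 30, 18, w, 30, a), (32, 30, 18, w, 30, p), (32, 30, 18, w, 31, b), (32, 30, 18, w, 32, k), (32, 30, 18, w, 39, w), (32, 36, 7, a, 25, w), (32, 36, 7, a, 30, a), (32, 36, 7, a, 30, p), (32, 36, 7, a, 31, b), (32, 36, 7, a, 32, k), (32, 36, 7, a, 39, w)}.
π_{F, A} gives {(18, 26), (25, 32), (30, 32), (31, 32), (32, 32), (39, 32)} (14 duplicate(s) eliminated).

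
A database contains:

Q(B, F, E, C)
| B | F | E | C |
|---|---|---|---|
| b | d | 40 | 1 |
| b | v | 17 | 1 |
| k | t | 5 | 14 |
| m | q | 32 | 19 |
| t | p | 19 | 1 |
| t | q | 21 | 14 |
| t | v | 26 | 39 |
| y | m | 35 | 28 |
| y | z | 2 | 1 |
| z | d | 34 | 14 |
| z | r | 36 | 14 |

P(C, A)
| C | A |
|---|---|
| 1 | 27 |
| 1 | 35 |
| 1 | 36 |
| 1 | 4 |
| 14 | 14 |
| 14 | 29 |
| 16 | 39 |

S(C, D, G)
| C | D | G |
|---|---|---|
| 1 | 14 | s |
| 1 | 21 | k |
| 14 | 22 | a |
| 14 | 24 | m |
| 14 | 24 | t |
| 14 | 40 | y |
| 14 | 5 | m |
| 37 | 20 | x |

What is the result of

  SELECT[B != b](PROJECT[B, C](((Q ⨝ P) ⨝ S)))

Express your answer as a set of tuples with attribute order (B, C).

Joining Q and P on C yields {(b, d, 40, 1, 27), (b, d, 40, 1, 35), (b, d, 40, 1, 36), (b, d, 40, 1, 4), (b, v, 17, 1, 27), (b, v, 17, 1, 35), (b, v, 17, 1, 36), (b, v, 17, 1, 4), (k, t, 5, 14, 14), (k, t, 5, 14, 29), (t, p, 19, 1, 27), (t, p, 19, 1, 35), (t, p, 19, 1, 36), (t, p, 19, 1, 4), (t, q, 21, 14, 14), (t, q, 21, 14, 29), (y, z, 2, 1, 27), (y, z, 2, 1, 35), (y, z, 2, 1, 36), (y, z, 2, 1, 4), (z, d, 34, 14, 14), (z, d, 34, 14, 29), (z, r, 36, 14, 14), (z, r, 36, 14, 29)}.
Joining (Q ⨝ P) and S on C yields {(b, d, 40, 1, 27, 14, s), (b, d, 40, 1, 27, 21, k), (b, d, 40, 1, 35, 14, s), (b, d, 40, 1, 35, 21, k), (b, d, 40, 1, 36, 14, s), (b, d, 40, 1, 36, 21, k), (b, d, 40, 1, 4, 14, s), (b, d, 40, 1, 4, 21, k), (b, v, 17, 1, 27, 14, s), (b, v, 17, 1, 27, 21, k), (b, v, 17, 1, 35, 14, s), (b, v, 17, 1, 35, 21, k), (b, v, 17, 1, 36, 14, s), (b, v, 17, 1, 36, 21, k), (b, v, 17, 1, 4, 14, s), (b, v, 17, 1, 4, 21, k), (k, t, 5, 14, 14, 22, a), (k, t, 5, 14, 14, 24, m), (k, t, 5, 14, 14, 24, t), (k, t, 5, 14, 14, 40, y), (k, t, 5, 14, 14, 5, m), (k, t, 5, 14, 29, 22, a), (k, t, 5, 14, 29, 24, m), (k, t, 5, 14, 29, 24, t), (k, t, 5, 14, 29, 40, y), (k, t, 5, 14, 29, 5, m), (t, p, 19, 1, 27, 14, s), (t, p, 19, 1, 27, 21, k), (t, p, 19, 1, 35, 14, s), (t, p, 19, 1, 35, 21, k), (t, p, 19, 1, 36, 14, s), (t, p, 19, 1, 36, 21, k), (t, p, 19, 1, 4, 14, s), (t, p, 19, 1, 4, 21, k), (t, q, 21, 14, 14, 22, a), (t, q, 21, 14, 14, 24, m), (t, q, 21, 14, 14, 24, t), (t, q, 21, 14, 14, 40, y), (t, q, 21, 14, 14, 5, m), (t, q, 21, 14, 29, 22, a), (t, q, 21, 14, 29, 24, m), (t, q, 21, 14, 29, 24, t), (t, q, 21, 14, 29, 40, y), (t, q, 21, 14, 29, 5, m), (y, z, 2, 1, 27, 14, s), (y, z, 2, 1, 27, 21, k), (y, z, 2, 1, 35, 14, s), (y, z, 2, 1, 35, 21, k), (y, z, 2, 1, 36, 14, s), (y, z, 2, 1, 36, 21, k), (y, z, 2, 1, 4, 14, s), (y, z, 2, 1, 4, 21, k), (z, d, 34, 14, 14, 22, a), (z, d, 34, 14, 14, 24, m), (z, d, 34, 14, 14, 24, t), (z, d, 34, 14, 14, 40, y), (z, d, 34, 14, 14, 5, m), (z, d, 34, 14, 29, 22, a), (z, d, 34, 14, 29, 24, m), (z, d, 34, 14, 29, 24, t), (z, d, 34, 14, 29, 40, y), (z, d, 34, 14, 29, 5, m), (z, r, 36, 14, 14, 22, a), (z, r, 36, 14, 14, 24, m), (z, r, 36, 14, 14, 24, t), (z, r, 36, 14, 14, 40, y), (z, r, 36, 14, 14, 5, m), (z, r, 36, 14, 29, 22, a), (z, r, 36, 14, 29, 24, m), (z, r, 36, 14, 29, 24, t), (z, r, 36, 14, 29, 40, y), (z, r, 36, 14, 29, 5, m)}.
π[B, C]: project onto (B, C) (66 duplicate(s) eliminated) → {(b, 1), (k, 14), (t, 1), (t, 14), (y, 1), (z, 14)}
Selection B != b: {(k, 14), (t, 1), (t, 14), (y, 1), (z, 14)}

{(k, 14), (t, 1), (t, 14), (y, 1), (z, 14)}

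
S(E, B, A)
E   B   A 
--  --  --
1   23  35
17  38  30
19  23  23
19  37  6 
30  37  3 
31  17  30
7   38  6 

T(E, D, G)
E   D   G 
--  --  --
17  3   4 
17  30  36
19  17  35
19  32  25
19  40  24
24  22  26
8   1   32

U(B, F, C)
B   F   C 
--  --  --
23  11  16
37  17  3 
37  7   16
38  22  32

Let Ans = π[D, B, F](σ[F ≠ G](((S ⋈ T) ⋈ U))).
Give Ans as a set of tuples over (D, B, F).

{(17, 23, 11), (17, 37, 17), (17, 37, 7), (3, 38, 22), (30, 38, 22), (32, 23, 11), (32, 37, 17), (32, 37, 7), (40, 23, 11), (40, 37, 17), (40, 37, 7)}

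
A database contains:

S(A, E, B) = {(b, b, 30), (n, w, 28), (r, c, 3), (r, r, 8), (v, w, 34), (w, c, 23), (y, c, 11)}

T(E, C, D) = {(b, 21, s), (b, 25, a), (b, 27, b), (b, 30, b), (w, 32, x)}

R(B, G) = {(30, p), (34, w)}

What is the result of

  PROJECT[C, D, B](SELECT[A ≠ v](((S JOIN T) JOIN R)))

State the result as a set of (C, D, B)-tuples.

{(21, s, 30), (25, a, 30), (27, b, 30), (30, b, 30)}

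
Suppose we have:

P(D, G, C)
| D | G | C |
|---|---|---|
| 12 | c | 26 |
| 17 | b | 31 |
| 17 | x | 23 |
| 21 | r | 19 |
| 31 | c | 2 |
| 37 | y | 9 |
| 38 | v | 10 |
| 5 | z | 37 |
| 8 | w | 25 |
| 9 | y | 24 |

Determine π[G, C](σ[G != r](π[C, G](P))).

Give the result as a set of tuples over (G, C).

π[C, G]: project onto (C, G) → {(10, v), (19, r), (2, c), (23, x), (24, y), (25, w), (26, c), (31, b), (37, z), (9, y)}
Selection G != r: {(10, v), (2, c), (23, x), (24, y), (25, w), (26, c), (31, b), (37, z), (9, y)}
π[G, C]: project onto (G, C) → {(b, 31), (c, 2), (c, 26), (v, 10), (w, 25), (x, 23), (y, 24), (y, 9), (z, 37)}

{(b, 31), (c, 2), (c, 26), (v, 10), (w, 25), (x, 23), (y, 24), (y, 9), (z, 37)}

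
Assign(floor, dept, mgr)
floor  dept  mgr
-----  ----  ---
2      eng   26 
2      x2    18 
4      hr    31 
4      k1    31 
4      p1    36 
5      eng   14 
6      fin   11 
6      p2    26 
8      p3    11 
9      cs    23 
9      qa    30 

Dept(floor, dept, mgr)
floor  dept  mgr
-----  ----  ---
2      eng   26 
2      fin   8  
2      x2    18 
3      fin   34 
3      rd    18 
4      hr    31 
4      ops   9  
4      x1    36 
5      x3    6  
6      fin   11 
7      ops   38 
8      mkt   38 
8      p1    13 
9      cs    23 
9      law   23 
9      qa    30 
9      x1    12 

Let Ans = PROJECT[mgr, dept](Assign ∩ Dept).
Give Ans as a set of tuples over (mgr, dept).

{(11, fin), (18, x2), (23, cs), (26, eng), (30, qa), (31, hr)}

Taking the intersection: {(2, eng, 26), (2, x2, 18), (4, hr, 31), (6, fin, 11), (9, cs, 23), (9, qa, 30)}
Projecting to mgr, dept: {(11, fin), (18, x2), (23, cs), (26, eng), (30, qa), (31, hr)}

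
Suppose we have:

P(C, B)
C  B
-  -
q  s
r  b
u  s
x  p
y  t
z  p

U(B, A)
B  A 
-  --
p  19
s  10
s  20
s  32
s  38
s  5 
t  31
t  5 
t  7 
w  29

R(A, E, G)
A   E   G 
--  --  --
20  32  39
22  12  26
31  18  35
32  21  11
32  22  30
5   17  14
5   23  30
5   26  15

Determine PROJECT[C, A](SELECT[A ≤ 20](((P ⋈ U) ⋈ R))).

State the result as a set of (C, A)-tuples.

Natural join on B: {(q, s, 10), (q, s, 20), (q, s, 32), (q, s, 38), (q, s, 5), (u, s, 10), (u, s, 20), (u, s, 32), (u, s, 38), (u, s, 5), (x, p, 19), (y, t, 31), (y, t, 5), (y, t, 7), (z, p, 19)}
Natural join on A: {(q, s, 20, 32, 39), (q, s, 32, 21, 11), (q, s, 32, 22, 30), (q, s, 5, 17, 14), (q, s, 5, 23, 30), (q, s, 5, 26, 15), (u, s, 20, 32, 39), (u, s, 32, 21, 11), (u, s, 32, 22, 30), (u, s, 5, 17, 14), (u, s, 5, 23, 30), (u, s, 5, 26, 15), (y, t, 31, 18, 35), (y, t, 5, 17, 14), (y, t, 5, 23, 30), (y, t, 5, 26, 15)}
σ[A ≤ 20]: keep tuples satisfying A ≤ 20 → {(q, s, 20, 32, 39), (q, s, 5, 17, 14), (q, s, 5, 23, 30), (q, s, 5, 26, 15), (u, s, 20, 32, 39), (u, s, 5, 17, 14), (u, s, 5, 23, 30), (u, s, 5, 26, 15), (y, t, 5, 17, 14), (y, t, 5, 23, 30), (y, t, 5, 26, 15)}
π_{C, A} gives {(q, 20), (q, 5), (u, 20), (u, 5), (y, 5)} (6 duplicate(s) eliminated).

{(q, 20), (q, 5), (u, 20), (u, 5), (y, 5)}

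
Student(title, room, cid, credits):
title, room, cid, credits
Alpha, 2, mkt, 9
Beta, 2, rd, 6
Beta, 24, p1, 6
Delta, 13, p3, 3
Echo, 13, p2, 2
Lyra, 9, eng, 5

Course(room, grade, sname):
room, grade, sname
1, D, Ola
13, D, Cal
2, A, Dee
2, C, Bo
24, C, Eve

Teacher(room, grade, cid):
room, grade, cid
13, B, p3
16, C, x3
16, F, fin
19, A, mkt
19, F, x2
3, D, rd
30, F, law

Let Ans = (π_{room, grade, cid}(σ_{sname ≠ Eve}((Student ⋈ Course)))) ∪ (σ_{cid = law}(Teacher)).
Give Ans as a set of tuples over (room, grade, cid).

{(13, D, p2), (13, D, p3), (2, A, mkt), (2, A, rd), (2, C, mkt), (2, C, rd), (30, F, law)}

Student ⋈ Course (natural join on room): {(Alpha, 2, mkt, 9, A, Dee), (Alpha, 2, mkt, 9, C, Bo), (Beta, 2, rd, 6, A, Dee), (Beta, 2, rd, 6, C, Bo), (Beta, 24, p1, 6, C, Eve), (Delta, 13, p3, 3, D, Cal), (Echo, 13, p2, 2, D, Cal)}
σ[sname ≠ Eve]: keep tuples satisfying sname ≠ Eve → {(Alpha, 2, mkt, 9, A, Dee), (Alpha, 2, mkt, 9, C, Bo), (Beta, 2, rd, 6, A, Dee), (Beta, 2, rd, 6, C, Bo), (Delta, 13, p3, 3, D, Cal), (Echo, 13, p2, 2, D, Cal)}
π[room, grade, cid]: project onto (room, grade, cid) → {(13, D, p2), (13, D, p3), (2, A, mkt), (2, A, rd), (2, C, mkt), (2, C, rd)}
σ[cid = law]: keep tuples satisfying cid = law → {(30, F, law)}
Union: {(13, D, p2), (13, D, p3), (2, A, mkt), (2, A, rd), (2, C, mkt), (2, C, rd)} with {(30, F, law)} → {(13, D, p2), (13, D, p3), (2, A, mkt), (2, A, rd), (2, C, mkt), (2, C, rd), (30, F, law)}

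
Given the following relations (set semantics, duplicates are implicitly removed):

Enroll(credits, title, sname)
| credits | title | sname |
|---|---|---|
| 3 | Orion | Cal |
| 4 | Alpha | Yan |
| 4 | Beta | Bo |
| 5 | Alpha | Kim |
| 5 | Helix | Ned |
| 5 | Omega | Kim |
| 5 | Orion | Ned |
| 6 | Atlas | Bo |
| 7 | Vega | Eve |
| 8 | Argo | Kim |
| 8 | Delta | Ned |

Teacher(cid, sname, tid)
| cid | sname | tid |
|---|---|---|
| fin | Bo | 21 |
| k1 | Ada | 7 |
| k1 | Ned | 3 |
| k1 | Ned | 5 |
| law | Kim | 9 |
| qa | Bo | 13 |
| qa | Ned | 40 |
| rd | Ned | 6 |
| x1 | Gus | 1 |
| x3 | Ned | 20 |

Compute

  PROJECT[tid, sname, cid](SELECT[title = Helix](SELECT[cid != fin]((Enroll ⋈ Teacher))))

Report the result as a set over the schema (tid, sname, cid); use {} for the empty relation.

{(20, Ned, x3), (3, Ned, k1), (40, Ned, qa), (5, Ned, k1), (6, Ned, rd)}

Joining Enroll and Teacher on sname yields {(4, Beta, Bo, fin, 21), (4, Beta, Bo, qa, 13), (5, Alpha, Kim, law, 9), (5, Helix, Ned, k1, 3), (5, Helix, Ned, k1, 5), (5, Helix, Ned, qa, 40), (5, Helix, Ned, rd, 6), (5, Helix, Ned, x3, 20), (5, Omega, Kim, law, 9), (5, Orion, Ned, k1, 3), (5, Orion, Ned, k1, 5), (5, Orion, Ned, qa, 40), (5, Orion, Ned, rd, 6), (5, Orion, Ned, x3, 20), (6, Atlas, Bo, fin, 21), (6, Atlas, Bo, qa, 13), (8, Argo, Kim, law, 9), (8, Delta, Ned, k1, 3), (8, Delta, Ned, k1, 5), (8, Delta, Ned, qa, 40), (8, Delta, Ned, rd, 6), (8, Delta, Ned, x3, 20)}.
Filtering on cid != fin leaves {(4, Beta, Bo, qa, 13), (5, Alpha, Kim, law, 9), (5, Helix, Ned, k1, 3), (5, Helix, Ned, k1, 5), (5, Helix, Ned, qa, 40), (5, Helix, Ned, rd, 6), (5, Helix, Ned, x3, 20), (5, Omega, Kim, law, 9), (5, Orion, Ned, k1, 3), (5, Orion, Ned, k1, 5), (5, Orion, Ned, qa, 40), (5, Orion, Ned, rd, 6), (5, Orion, Ned, x3, 20), (6, Atlas, Bo, qa, 13), (8, Argo, Kim, law, 9), (8, Delta, Ned, k1, 3), (8, Delta, Ned, k1, 5), (8, Delta, Ned, qa, 40), (8, Delta, Ned, rd, 6), (8, Delta, Ned, x3, 20)}.
Filtering on title = Helix leaves {(5, Helix, Ned, k1, 3), (5, Helix, Ned, k1, 5), (5, Helix, Ned, qa, 40), (5, Helix, Ned, rd, 6), (5, Helix, Ned, x3, 20)}.
π_{tid, sname, cid} gives {(20, Ned, x3), (3, Ned, k1), (40, Ned, qa), (5, Ned, k1), (6, Ned, rd)}.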